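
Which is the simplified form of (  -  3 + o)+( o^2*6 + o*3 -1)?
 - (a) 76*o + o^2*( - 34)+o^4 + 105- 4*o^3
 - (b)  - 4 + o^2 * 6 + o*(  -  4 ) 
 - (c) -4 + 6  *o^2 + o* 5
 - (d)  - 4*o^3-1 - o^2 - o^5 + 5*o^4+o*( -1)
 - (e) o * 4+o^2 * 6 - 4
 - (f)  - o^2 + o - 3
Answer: e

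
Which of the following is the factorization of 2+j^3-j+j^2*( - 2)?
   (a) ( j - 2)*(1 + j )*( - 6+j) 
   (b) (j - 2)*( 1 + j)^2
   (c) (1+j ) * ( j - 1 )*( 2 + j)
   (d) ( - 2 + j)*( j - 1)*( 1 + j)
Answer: d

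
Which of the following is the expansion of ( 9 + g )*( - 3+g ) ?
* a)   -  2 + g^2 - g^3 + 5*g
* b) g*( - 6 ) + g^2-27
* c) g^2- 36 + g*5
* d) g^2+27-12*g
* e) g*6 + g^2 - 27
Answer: e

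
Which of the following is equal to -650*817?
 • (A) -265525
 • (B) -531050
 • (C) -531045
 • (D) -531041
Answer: B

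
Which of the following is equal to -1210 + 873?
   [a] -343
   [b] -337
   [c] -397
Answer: b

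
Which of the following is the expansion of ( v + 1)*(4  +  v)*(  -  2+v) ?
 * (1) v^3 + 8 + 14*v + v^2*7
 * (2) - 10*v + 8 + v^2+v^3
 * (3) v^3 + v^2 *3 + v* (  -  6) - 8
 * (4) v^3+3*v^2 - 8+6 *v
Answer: 3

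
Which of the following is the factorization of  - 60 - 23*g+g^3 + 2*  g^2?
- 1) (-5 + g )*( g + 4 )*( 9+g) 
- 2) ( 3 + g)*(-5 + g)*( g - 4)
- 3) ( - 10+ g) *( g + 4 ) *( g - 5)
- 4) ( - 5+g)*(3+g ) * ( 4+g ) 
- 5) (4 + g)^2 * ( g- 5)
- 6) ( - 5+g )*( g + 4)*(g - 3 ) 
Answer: 4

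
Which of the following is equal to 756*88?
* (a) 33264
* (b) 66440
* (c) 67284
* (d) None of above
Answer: d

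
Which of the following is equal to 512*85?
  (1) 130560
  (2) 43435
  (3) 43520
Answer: 3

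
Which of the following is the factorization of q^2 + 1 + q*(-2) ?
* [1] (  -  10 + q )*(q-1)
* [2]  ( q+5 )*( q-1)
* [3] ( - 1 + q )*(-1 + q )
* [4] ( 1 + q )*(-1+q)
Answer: 3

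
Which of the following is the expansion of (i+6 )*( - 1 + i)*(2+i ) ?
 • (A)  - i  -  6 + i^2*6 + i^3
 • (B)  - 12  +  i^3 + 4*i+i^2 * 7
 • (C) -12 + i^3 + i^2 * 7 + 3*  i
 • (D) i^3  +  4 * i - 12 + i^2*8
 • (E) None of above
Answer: B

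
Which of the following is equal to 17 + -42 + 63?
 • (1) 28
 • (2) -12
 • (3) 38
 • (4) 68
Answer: 3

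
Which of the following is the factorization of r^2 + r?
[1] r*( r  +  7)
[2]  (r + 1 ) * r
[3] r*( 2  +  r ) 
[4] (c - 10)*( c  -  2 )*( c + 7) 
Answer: 2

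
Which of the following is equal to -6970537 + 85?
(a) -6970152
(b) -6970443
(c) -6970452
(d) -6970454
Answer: c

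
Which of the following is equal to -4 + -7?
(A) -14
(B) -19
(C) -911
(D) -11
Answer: D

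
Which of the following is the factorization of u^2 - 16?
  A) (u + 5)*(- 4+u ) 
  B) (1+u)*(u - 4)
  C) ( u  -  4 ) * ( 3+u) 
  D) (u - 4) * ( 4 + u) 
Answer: D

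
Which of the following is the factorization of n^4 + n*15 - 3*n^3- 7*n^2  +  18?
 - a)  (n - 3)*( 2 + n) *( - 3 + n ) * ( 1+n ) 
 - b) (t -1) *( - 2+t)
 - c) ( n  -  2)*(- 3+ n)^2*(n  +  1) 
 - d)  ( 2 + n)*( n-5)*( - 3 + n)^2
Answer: a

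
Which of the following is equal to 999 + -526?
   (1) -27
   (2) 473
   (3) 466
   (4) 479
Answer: 2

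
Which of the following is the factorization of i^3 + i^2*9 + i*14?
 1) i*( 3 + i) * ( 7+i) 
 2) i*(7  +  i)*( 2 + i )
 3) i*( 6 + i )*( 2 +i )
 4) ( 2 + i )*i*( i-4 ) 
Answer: 2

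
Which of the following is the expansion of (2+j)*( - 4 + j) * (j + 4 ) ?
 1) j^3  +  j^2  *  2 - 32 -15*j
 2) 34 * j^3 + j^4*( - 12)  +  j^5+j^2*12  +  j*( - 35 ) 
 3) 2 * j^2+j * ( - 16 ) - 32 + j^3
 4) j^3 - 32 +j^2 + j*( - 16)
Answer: 3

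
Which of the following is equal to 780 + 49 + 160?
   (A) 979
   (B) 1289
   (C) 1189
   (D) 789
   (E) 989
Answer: E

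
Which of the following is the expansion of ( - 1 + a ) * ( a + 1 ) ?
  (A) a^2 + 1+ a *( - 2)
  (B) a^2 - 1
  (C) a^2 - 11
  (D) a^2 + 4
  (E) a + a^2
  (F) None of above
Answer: B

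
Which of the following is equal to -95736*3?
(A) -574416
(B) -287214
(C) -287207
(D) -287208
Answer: D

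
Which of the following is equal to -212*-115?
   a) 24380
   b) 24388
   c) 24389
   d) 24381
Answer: a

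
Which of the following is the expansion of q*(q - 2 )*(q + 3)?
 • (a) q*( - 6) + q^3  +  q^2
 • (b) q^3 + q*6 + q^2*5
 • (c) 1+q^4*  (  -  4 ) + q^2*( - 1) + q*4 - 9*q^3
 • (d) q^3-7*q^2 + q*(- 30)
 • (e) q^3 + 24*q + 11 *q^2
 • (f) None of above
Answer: a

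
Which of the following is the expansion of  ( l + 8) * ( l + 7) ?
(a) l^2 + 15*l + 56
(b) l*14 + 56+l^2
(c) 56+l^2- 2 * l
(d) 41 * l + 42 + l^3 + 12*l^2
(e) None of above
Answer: a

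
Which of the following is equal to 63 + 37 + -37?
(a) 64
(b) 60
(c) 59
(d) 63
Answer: d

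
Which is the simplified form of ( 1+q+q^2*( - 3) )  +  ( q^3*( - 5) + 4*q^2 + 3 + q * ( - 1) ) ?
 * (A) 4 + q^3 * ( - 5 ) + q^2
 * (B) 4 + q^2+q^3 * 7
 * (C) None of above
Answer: A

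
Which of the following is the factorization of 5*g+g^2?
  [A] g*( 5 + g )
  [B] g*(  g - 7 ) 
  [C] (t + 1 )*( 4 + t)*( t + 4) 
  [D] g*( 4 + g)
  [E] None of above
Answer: A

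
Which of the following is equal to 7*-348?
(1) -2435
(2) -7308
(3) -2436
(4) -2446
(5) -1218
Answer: 3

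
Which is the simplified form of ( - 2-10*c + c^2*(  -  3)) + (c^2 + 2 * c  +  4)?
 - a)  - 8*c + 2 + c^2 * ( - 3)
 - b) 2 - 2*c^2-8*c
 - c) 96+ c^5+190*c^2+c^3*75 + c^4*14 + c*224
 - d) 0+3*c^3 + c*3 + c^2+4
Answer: b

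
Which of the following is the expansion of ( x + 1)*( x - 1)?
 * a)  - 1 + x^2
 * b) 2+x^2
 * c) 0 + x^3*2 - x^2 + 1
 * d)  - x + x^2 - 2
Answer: a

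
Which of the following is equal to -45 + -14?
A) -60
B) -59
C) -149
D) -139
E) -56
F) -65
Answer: B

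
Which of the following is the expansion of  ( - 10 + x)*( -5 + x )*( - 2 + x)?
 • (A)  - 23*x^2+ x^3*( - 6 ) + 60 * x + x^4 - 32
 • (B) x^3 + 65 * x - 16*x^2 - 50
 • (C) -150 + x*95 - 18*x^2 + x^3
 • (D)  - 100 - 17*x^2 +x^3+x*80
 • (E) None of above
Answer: D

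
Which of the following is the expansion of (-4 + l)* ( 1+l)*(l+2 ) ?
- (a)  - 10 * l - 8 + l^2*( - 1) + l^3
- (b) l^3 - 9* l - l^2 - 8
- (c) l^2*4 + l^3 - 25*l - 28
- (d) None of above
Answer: a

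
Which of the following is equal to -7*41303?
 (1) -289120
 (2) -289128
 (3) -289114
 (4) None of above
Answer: 4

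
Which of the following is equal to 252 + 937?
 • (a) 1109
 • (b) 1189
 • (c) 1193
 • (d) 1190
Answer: b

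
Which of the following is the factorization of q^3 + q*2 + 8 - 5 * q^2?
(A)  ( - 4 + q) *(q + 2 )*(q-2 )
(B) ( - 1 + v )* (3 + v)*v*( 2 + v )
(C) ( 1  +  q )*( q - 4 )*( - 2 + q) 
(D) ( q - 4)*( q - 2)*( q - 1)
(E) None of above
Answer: C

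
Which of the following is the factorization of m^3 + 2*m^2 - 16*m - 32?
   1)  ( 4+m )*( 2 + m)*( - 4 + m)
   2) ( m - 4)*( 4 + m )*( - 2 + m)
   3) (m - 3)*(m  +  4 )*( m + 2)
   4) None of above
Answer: 1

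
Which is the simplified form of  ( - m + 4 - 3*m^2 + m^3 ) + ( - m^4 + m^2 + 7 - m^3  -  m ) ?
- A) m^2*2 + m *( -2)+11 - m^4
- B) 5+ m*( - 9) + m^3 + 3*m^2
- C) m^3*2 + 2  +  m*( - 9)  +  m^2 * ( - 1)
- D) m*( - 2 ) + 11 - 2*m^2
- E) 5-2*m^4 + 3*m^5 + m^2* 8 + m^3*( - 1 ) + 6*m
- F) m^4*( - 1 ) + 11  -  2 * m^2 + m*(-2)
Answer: F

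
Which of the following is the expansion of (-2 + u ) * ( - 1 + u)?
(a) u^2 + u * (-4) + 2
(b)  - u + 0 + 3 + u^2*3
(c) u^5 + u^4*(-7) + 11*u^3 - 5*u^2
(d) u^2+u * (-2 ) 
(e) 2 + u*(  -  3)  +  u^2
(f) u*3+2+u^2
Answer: e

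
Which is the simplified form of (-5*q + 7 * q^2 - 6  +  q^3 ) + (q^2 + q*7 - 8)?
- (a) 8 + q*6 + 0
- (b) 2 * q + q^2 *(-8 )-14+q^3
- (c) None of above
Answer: c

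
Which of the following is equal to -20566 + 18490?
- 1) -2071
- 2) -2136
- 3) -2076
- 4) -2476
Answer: 3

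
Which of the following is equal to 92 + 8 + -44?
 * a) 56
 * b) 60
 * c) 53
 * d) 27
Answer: a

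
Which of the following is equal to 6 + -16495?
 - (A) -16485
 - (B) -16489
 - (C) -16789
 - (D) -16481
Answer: B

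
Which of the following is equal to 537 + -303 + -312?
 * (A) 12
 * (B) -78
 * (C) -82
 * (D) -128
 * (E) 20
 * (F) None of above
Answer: B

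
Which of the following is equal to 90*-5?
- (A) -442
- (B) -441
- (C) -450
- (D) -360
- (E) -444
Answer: C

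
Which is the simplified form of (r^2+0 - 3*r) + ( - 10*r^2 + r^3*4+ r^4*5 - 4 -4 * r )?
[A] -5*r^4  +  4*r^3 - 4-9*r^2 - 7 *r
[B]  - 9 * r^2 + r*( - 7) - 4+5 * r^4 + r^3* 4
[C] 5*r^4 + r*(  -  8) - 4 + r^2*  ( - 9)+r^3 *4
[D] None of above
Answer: B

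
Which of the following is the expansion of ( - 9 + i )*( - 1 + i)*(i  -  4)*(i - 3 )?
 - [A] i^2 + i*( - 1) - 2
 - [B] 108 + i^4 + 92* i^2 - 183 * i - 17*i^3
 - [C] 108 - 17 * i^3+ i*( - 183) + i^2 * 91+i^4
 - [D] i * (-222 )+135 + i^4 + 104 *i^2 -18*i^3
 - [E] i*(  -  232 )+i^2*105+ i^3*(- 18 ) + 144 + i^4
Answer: C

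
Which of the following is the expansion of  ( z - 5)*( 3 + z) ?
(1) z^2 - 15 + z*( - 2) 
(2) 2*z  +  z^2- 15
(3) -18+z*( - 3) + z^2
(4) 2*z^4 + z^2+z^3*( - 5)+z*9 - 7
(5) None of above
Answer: 1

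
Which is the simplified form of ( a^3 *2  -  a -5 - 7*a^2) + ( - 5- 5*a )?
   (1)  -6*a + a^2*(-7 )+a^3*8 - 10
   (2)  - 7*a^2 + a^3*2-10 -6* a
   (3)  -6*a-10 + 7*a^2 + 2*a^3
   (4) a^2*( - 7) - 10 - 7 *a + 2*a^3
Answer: 2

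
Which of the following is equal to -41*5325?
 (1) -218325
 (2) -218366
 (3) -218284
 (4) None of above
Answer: 1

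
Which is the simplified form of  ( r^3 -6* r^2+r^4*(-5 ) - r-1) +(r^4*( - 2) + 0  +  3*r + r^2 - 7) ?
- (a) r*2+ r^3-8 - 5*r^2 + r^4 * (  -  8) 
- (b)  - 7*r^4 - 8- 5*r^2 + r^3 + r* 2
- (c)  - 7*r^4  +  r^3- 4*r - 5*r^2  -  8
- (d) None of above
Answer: b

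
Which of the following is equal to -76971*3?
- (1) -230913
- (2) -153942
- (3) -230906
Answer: 1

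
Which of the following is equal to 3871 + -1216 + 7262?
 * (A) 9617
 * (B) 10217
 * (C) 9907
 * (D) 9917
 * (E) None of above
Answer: D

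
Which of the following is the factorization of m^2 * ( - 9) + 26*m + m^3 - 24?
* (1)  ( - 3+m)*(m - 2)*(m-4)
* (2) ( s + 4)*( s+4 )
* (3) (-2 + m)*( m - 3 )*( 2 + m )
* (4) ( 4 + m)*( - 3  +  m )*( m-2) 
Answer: 1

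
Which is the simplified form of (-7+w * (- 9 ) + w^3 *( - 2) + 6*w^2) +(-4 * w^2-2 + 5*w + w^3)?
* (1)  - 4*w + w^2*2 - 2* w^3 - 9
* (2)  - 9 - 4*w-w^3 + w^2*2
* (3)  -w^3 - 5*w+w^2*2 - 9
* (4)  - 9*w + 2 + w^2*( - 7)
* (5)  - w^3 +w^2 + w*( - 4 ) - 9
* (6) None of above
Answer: 2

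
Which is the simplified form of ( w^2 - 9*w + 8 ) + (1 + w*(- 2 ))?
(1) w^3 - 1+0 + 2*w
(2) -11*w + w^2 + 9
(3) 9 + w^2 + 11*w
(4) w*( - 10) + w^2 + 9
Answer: 2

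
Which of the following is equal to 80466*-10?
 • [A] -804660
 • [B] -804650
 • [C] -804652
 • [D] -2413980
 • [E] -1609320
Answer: A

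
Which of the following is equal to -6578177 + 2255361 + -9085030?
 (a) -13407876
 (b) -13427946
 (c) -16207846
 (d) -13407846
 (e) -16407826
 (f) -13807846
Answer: d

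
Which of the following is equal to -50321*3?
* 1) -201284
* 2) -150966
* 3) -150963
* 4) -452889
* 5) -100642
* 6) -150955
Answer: 3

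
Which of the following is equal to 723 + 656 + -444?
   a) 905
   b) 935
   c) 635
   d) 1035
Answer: b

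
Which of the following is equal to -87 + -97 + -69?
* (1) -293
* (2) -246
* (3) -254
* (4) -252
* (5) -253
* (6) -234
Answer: 5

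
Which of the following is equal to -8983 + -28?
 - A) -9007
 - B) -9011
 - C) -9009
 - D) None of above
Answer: B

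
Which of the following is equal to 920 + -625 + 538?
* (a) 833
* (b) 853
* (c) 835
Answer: a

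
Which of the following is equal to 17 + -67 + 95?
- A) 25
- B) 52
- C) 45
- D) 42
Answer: C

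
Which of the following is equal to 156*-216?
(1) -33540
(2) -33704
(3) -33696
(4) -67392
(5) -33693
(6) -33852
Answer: 3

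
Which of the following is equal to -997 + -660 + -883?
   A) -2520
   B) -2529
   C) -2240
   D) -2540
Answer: D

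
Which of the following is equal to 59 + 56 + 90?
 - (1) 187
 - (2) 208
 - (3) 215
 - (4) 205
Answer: 4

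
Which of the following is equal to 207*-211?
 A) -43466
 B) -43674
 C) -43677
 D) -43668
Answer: C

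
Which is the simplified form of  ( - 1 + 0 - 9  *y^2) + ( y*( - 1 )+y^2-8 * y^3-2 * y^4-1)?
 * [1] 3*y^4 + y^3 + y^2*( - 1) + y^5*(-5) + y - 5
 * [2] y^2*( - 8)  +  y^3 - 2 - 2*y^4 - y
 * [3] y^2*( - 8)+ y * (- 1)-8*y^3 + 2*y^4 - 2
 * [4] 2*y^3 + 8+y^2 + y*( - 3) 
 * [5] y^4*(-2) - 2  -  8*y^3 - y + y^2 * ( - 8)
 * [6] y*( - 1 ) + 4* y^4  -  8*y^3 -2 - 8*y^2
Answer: 5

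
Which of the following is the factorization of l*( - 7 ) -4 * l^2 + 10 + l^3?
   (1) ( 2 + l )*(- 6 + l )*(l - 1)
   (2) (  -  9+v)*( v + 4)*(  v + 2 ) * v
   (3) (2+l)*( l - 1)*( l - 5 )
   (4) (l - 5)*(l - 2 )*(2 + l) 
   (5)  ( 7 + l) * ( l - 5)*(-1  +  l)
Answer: 3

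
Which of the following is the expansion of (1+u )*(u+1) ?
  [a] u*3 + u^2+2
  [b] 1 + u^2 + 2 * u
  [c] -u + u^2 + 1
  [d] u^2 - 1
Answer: b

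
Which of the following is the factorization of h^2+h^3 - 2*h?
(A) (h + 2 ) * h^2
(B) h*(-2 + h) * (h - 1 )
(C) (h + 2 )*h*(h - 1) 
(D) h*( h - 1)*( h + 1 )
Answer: C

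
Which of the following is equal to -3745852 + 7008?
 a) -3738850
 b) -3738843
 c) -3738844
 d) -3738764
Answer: c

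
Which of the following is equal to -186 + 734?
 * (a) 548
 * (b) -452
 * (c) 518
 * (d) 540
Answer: a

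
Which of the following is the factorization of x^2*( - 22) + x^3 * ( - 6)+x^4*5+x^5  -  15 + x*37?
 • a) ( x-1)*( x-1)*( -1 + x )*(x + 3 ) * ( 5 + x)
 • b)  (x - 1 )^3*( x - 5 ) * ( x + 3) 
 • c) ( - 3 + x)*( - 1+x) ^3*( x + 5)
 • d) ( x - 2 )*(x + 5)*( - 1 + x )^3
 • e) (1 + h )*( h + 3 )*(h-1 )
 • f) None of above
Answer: a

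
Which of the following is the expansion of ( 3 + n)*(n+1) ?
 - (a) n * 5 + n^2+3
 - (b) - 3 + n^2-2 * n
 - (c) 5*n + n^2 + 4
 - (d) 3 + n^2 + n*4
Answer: d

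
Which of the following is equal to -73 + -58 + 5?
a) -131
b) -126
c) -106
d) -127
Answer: b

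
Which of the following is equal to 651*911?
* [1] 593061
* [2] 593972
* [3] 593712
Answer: 1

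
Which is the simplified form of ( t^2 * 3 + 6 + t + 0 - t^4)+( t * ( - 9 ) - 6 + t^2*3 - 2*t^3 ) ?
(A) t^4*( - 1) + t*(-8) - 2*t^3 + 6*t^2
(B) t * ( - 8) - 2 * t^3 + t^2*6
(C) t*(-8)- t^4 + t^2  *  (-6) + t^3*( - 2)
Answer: A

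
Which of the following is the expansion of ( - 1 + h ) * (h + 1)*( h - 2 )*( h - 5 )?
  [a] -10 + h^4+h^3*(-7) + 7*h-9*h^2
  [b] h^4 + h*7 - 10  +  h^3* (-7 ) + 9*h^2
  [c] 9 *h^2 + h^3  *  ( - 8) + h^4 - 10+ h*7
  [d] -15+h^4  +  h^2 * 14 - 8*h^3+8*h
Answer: b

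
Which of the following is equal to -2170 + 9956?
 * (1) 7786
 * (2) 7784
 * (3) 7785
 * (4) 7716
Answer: 1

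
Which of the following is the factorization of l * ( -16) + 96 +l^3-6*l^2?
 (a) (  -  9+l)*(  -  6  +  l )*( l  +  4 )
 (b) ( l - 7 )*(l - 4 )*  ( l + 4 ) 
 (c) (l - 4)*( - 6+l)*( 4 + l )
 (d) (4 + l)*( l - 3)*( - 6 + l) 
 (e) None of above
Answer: c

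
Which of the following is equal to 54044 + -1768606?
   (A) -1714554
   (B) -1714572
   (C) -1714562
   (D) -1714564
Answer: C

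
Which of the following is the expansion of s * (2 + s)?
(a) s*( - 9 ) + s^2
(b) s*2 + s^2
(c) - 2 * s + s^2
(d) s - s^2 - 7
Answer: b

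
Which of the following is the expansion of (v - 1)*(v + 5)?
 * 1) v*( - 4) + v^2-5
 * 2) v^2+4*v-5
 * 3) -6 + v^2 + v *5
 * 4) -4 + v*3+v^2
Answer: 2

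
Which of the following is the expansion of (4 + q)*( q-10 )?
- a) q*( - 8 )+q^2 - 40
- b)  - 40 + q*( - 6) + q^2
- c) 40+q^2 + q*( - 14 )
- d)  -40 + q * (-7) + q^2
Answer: b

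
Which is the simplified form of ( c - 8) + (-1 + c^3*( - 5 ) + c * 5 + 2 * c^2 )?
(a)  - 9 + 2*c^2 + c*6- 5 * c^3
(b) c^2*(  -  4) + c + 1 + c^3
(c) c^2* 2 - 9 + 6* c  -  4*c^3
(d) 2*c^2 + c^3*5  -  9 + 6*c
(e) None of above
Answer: a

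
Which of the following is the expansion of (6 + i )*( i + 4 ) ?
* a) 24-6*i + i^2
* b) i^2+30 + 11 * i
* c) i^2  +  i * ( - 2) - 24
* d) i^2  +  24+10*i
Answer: d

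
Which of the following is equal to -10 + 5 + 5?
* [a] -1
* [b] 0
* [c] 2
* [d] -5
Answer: b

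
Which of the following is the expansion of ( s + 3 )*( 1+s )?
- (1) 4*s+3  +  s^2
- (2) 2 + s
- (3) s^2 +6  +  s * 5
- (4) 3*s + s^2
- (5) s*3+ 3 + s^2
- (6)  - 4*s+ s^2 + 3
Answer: 1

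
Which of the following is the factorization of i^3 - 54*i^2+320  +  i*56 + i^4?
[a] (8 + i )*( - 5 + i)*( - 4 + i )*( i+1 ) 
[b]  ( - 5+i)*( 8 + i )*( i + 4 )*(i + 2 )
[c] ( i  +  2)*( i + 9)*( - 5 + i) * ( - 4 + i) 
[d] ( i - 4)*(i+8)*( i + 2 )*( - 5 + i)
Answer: d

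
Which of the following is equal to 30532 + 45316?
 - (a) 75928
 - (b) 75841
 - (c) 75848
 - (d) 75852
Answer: c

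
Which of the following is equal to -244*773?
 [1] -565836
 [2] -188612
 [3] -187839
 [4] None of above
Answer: 2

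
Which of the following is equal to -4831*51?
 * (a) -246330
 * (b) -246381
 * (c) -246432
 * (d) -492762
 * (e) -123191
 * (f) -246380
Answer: b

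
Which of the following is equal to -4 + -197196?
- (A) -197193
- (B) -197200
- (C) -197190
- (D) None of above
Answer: B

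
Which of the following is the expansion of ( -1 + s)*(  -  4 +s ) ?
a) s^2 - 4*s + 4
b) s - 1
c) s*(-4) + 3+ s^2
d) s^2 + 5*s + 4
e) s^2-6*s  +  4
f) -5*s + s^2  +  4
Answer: f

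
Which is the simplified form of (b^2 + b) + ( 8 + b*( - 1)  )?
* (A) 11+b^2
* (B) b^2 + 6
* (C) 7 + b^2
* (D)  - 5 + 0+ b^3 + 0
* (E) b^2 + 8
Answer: E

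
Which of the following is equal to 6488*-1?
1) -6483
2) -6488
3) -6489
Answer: 2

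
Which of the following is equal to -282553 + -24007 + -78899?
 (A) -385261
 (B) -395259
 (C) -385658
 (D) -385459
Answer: D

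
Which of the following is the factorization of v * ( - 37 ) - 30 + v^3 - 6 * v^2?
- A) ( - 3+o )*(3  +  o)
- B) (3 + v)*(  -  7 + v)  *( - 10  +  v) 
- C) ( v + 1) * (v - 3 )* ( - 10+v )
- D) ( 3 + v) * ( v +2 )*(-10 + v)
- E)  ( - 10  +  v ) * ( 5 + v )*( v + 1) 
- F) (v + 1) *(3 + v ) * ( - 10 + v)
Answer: F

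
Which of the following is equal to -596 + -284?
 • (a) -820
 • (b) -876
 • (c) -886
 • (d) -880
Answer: d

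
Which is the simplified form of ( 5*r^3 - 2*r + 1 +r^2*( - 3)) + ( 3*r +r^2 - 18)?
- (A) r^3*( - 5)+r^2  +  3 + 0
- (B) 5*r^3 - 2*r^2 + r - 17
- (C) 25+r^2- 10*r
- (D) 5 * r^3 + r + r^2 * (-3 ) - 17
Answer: B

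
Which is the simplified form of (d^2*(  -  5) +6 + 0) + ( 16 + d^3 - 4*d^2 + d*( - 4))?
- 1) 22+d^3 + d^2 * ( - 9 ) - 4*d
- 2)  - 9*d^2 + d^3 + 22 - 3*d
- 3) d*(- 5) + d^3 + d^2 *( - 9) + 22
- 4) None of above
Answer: 1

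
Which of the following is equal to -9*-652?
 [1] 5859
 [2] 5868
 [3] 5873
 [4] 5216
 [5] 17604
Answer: 2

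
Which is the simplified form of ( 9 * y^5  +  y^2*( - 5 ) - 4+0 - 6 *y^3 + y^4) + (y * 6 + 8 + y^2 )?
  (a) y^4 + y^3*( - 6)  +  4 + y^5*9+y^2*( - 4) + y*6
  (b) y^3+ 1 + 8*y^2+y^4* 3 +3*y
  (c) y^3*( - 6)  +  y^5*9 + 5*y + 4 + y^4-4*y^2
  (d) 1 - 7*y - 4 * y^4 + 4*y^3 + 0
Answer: a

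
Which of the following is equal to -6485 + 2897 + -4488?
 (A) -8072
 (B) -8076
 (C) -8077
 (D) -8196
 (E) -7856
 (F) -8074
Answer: B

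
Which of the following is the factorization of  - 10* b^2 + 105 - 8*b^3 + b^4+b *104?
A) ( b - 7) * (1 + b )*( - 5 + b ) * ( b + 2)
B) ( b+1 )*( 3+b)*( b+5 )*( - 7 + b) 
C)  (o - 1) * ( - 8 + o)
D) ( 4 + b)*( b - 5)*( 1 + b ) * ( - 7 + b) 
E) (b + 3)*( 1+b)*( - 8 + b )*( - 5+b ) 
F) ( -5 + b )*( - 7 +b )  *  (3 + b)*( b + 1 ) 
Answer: F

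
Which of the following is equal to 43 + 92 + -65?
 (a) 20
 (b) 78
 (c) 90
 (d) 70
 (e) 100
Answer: d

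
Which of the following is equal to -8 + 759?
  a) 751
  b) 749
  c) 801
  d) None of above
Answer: a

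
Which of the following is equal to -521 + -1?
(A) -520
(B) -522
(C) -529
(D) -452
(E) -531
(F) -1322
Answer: B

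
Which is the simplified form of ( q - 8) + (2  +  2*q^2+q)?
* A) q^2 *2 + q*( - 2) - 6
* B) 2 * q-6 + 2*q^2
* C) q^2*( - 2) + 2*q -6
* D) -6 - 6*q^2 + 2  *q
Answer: B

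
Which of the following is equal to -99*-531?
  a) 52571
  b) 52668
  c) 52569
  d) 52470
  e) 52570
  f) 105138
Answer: c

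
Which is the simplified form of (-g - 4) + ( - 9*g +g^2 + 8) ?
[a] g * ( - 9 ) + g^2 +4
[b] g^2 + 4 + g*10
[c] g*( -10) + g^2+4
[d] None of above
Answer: c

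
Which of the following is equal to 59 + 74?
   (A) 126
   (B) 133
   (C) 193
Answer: B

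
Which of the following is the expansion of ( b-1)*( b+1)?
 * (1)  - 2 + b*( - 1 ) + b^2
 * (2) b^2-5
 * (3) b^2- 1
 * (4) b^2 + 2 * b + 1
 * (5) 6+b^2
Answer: 3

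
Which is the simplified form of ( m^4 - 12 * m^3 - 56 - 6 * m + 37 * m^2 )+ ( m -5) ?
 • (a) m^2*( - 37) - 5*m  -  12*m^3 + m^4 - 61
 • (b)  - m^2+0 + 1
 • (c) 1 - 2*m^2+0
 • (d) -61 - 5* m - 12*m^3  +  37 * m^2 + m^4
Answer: d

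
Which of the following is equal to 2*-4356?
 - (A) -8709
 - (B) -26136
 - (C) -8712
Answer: C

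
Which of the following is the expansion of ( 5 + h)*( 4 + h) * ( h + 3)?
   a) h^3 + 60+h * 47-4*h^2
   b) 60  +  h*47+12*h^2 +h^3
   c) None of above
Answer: b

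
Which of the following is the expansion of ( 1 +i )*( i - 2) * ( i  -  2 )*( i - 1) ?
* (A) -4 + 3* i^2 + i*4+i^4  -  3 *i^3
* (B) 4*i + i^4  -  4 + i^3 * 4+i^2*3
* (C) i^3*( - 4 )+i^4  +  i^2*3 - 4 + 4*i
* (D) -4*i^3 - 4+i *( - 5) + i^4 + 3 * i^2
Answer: C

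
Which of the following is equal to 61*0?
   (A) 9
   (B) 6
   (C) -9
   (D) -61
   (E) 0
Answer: E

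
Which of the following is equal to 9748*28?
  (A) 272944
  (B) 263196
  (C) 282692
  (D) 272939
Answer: A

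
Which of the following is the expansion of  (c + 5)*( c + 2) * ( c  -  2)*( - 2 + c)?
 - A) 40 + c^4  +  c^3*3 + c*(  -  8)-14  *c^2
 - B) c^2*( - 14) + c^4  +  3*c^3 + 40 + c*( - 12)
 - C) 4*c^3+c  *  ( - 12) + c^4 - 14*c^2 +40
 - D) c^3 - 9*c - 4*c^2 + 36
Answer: B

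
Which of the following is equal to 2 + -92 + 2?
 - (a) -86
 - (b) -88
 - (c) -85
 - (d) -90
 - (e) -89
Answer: b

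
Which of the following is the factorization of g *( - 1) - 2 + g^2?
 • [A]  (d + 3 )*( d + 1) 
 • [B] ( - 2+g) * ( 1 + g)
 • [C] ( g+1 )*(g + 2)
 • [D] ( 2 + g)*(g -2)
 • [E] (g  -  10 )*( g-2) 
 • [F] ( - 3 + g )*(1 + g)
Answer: B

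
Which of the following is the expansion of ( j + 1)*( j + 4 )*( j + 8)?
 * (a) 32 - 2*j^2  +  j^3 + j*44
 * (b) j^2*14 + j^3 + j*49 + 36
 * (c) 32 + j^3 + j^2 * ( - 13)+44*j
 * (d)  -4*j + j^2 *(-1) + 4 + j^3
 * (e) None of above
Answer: e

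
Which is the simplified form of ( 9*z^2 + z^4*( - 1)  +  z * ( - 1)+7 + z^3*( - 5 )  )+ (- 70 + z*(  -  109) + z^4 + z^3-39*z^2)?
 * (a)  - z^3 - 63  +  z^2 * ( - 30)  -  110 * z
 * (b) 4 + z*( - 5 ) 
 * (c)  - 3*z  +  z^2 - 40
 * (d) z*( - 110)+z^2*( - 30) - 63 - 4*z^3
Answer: d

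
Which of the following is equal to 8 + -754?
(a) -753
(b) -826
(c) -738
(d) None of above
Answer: d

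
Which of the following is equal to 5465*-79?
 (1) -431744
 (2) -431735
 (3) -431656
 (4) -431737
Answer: 2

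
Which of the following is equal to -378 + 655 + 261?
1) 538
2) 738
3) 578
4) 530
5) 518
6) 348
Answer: 1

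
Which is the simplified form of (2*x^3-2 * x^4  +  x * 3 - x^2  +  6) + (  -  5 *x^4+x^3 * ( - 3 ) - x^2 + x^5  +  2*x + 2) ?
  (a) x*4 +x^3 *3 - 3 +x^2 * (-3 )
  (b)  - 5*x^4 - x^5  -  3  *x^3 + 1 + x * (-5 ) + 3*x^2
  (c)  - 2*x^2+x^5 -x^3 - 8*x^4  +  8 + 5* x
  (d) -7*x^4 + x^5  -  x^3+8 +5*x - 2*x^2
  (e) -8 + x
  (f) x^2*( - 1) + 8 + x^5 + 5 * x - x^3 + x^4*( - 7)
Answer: d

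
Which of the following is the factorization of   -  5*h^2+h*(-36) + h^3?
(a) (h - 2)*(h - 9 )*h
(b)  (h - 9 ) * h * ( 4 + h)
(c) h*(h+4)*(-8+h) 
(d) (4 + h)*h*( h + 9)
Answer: b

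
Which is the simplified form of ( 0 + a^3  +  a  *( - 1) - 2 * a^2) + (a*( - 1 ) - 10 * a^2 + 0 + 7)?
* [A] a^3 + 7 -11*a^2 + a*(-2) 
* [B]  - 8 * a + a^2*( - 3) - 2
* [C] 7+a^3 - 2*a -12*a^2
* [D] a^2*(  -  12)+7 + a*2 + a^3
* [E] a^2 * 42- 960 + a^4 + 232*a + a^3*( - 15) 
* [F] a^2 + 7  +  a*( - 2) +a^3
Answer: C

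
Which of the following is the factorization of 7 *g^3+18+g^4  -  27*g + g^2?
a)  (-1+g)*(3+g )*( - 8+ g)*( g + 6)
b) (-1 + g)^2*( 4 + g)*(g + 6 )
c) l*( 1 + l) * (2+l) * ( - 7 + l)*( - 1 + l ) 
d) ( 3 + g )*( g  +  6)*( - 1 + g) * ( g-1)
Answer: d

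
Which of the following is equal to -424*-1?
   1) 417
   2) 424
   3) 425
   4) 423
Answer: 2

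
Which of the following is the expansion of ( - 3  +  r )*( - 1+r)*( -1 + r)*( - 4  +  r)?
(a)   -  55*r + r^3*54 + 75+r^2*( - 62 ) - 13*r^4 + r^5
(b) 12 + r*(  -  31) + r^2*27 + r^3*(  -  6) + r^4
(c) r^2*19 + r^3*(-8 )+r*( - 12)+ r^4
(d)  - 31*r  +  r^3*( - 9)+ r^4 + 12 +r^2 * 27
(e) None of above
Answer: d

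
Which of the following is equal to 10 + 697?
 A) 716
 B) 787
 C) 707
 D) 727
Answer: C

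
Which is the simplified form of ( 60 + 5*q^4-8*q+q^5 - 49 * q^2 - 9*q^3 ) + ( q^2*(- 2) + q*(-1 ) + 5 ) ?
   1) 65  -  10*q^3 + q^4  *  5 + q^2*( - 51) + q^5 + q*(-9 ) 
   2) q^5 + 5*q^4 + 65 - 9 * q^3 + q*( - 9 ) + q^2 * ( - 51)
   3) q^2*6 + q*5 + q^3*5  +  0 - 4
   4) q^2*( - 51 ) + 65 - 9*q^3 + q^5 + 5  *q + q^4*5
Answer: 2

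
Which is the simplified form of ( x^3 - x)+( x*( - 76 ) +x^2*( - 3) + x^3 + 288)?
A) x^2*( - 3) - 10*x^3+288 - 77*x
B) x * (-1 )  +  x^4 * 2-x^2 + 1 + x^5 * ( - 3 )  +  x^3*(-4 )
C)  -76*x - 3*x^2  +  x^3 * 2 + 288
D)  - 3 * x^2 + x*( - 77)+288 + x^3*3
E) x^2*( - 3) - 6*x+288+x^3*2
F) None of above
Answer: F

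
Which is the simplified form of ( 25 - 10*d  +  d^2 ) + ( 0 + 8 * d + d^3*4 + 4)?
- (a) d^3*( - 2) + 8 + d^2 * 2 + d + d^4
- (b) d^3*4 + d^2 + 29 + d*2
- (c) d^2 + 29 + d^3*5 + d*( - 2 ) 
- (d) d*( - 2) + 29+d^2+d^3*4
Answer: d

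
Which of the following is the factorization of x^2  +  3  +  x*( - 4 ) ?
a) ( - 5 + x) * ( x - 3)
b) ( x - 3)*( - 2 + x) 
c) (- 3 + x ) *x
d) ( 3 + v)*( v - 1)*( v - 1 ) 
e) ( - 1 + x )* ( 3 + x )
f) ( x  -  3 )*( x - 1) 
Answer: f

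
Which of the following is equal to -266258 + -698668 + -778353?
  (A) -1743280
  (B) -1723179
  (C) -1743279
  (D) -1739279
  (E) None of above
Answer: C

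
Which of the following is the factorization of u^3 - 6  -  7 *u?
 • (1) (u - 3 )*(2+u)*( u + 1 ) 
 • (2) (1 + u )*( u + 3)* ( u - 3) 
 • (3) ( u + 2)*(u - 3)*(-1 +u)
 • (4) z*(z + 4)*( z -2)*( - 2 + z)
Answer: 1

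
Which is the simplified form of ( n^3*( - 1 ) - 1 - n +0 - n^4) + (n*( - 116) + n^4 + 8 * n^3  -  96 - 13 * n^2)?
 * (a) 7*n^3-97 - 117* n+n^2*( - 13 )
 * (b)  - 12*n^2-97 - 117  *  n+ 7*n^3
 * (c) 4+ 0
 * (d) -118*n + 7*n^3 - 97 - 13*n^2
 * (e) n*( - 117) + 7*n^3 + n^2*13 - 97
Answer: a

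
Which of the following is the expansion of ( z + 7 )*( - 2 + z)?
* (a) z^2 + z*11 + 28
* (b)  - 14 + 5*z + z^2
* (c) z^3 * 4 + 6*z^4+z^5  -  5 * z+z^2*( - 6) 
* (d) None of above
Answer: b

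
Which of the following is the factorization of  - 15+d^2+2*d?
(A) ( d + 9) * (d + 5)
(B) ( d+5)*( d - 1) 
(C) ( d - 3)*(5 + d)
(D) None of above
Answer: C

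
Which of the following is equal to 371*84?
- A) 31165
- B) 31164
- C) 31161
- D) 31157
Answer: B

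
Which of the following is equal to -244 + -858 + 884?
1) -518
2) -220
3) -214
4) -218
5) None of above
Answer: 4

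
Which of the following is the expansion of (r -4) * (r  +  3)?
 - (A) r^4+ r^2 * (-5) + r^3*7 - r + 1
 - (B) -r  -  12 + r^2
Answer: B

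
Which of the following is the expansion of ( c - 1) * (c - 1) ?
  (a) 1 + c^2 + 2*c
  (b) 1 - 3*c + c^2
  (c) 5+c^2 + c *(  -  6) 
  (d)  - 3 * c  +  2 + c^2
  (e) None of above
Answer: e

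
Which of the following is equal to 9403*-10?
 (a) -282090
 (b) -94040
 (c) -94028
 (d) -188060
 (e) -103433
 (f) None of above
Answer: f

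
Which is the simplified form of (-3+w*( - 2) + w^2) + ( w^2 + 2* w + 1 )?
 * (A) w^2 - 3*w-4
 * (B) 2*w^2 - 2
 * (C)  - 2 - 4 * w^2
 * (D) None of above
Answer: B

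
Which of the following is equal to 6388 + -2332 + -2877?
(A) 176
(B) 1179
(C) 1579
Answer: B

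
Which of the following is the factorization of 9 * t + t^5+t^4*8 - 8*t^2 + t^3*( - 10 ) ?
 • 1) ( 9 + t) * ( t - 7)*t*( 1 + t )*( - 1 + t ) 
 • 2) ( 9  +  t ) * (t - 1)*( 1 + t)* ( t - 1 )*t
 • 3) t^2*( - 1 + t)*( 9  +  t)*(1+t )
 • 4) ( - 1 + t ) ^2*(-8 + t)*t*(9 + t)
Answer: 2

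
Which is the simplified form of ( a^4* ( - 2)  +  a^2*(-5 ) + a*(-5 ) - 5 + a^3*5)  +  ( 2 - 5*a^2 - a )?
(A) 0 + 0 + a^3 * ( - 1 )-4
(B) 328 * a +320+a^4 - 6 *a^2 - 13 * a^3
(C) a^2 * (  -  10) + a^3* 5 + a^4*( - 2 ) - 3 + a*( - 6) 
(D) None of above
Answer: C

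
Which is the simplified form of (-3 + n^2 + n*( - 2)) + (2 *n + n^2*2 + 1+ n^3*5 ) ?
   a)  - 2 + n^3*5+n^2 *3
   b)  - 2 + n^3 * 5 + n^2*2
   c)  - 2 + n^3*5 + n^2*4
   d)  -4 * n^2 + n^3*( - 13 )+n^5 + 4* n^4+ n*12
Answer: a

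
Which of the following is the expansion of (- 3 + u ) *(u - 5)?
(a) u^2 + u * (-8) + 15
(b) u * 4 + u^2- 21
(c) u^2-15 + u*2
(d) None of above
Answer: a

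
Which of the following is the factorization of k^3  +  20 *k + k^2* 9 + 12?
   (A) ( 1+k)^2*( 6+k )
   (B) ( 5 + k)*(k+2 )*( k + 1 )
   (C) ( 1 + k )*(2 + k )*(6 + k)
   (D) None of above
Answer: C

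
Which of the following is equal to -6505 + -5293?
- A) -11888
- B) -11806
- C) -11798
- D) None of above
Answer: C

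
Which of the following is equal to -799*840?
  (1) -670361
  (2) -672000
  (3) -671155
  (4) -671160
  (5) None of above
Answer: 4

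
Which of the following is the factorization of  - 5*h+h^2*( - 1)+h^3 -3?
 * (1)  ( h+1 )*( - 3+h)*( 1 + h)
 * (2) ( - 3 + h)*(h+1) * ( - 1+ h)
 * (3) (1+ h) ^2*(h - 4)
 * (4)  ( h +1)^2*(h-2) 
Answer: 1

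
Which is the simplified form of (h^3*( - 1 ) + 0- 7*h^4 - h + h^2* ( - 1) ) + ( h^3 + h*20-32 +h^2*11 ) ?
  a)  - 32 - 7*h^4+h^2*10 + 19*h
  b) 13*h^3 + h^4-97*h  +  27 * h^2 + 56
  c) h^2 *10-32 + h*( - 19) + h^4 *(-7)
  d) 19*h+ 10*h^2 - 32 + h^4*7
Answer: a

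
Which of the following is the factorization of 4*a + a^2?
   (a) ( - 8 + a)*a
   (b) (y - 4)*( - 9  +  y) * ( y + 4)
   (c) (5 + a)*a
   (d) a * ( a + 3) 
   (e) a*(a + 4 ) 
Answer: e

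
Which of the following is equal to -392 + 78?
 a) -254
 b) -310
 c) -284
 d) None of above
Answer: d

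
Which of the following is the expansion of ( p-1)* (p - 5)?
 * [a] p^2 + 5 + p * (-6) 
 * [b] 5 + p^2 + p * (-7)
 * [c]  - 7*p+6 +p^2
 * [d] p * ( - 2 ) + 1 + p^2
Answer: a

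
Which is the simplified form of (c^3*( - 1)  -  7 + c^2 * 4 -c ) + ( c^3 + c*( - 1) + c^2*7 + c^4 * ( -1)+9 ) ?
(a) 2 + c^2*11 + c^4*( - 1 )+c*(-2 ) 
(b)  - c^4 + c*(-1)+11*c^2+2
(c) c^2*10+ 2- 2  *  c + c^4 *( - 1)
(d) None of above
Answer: a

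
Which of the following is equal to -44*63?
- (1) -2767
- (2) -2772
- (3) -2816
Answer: 2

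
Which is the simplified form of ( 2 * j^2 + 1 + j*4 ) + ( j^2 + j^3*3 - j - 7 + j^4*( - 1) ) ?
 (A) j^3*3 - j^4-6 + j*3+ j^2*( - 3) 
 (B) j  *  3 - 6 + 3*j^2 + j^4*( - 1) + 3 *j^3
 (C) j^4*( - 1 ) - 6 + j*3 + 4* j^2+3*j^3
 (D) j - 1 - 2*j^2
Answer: B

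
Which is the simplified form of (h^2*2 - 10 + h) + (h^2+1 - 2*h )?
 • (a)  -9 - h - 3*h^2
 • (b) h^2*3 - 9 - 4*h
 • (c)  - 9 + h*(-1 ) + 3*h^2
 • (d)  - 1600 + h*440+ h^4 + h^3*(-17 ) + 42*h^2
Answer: c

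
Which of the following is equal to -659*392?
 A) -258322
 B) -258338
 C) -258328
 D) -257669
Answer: C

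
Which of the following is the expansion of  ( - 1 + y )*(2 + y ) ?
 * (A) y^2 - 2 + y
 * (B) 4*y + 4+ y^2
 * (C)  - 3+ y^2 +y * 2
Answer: A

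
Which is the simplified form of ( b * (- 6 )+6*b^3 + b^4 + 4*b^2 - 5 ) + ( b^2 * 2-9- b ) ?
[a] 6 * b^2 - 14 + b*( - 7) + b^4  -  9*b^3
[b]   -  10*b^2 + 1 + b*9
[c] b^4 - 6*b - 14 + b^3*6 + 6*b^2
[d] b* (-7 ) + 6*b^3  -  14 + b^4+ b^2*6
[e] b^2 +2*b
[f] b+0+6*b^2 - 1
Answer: d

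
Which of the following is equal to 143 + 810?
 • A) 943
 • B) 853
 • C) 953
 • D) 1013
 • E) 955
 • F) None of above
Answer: C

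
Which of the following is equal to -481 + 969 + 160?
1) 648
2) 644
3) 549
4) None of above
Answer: 1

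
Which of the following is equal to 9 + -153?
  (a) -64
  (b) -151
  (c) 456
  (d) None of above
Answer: d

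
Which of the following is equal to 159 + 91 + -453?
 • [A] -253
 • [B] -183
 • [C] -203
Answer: C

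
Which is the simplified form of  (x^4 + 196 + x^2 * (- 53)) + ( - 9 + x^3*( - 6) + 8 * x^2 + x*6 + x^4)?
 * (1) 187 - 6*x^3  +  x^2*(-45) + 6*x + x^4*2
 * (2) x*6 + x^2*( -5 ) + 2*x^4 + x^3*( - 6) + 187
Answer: 1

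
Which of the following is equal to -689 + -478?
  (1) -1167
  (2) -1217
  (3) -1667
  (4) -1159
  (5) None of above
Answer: 1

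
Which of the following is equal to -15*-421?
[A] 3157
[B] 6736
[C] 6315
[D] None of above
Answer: C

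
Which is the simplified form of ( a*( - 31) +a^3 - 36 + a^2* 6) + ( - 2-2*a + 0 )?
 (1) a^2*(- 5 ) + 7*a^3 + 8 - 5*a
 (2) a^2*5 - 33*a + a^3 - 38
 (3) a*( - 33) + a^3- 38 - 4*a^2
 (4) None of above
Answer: 4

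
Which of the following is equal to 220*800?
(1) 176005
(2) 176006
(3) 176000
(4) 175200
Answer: 3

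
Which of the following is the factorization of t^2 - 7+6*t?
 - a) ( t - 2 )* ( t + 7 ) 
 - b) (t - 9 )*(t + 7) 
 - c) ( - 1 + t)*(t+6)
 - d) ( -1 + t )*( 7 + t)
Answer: d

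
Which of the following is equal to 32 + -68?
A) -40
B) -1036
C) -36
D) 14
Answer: C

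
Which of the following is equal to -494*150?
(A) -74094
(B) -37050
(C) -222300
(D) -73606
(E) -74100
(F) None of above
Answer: E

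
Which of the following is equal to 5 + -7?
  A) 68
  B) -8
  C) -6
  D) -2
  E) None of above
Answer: D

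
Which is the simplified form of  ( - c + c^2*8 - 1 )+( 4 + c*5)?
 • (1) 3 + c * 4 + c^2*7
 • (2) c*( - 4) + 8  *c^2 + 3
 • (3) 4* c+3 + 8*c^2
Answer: 3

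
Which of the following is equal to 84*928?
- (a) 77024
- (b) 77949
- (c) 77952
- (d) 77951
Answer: c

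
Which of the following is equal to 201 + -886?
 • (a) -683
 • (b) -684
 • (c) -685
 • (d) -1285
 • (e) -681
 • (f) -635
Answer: c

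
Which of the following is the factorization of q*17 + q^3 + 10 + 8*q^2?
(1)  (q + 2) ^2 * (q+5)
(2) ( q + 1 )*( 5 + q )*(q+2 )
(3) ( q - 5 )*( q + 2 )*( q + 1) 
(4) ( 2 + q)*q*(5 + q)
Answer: 2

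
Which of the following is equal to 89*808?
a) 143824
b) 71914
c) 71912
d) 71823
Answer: c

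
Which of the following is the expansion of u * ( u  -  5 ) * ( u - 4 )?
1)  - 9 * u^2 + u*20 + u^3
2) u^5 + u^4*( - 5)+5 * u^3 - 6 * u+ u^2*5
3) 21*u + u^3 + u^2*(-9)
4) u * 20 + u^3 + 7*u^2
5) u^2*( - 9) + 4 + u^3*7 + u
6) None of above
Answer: 1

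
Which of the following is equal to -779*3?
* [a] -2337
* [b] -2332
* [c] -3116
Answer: a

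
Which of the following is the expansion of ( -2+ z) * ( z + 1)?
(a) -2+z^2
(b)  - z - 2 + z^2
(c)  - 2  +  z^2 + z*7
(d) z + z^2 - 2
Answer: b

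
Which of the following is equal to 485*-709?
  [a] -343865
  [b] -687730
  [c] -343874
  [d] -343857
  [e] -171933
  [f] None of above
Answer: a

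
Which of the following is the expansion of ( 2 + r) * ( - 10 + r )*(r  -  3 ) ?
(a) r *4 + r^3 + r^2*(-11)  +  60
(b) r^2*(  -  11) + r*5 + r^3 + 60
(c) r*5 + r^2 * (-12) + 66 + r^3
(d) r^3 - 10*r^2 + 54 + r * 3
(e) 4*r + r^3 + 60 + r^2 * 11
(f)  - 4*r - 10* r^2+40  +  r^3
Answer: a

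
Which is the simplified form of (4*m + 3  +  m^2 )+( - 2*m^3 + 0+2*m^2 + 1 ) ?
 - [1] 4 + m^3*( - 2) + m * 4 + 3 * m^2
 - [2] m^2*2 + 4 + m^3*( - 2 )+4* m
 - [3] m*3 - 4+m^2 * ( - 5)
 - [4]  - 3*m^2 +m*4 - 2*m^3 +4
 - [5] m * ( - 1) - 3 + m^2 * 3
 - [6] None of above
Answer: 1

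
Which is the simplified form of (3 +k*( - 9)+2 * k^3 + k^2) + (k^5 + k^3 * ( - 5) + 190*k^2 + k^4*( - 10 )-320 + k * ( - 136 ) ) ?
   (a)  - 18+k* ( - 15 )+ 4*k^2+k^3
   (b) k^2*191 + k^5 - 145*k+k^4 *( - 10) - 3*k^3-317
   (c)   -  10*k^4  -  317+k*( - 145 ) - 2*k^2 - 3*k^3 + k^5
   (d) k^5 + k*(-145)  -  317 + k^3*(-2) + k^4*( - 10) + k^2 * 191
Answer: b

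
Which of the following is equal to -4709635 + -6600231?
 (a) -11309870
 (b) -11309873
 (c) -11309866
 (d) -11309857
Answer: c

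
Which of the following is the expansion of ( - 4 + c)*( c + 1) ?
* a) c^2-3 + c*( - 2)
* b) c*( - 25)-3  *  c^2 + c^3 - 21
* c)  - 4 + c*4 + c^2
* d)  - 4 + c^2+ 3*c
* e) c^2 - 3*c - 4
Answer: e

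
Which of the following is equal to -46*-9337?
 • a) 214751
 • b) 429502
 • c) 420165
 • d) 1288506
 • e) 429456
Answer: b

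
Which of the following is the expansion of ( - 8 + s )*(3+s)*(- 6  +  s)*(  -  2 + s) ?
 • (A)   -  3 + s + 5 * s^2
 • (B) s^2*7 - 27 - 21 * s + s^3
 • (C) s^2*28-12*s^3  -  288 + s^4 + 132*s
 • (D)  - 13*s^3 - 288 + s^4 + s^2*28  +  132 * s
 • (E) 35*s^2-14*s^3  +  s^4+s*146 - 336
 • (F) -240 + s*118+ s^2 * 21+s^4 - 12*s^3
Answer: D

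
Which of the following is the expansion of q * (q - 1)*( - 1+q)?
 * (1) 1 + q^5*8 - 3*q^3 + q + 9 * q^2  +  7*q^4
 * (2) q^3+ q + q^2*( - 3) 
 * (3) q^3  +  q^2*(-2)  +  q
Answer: 3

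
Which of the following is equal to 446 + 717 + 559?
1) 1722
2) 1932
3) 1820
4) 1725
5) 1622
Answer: 1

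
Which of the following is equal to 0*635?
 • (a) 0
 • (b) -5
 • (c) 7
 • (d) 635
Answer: a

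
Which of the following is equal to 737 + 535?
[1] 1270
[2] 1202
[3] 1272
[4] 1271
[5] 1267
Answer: 3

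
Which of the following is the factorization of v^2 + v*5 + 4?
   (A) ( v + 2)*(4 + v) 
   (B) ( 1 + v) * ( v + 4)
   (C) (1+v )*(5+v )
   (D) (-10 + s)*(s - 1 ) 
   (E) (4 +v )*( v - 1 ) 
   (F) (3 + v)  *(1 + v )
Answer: B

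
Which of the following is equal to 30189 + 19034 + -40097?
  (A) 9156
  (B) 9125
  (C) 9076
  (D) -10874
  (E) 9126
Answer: E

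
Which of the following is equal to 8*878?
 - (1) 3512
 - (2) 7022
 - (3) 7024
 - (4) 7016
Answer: 3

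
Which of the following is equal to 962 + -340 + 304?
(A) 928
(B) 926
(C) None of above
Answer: B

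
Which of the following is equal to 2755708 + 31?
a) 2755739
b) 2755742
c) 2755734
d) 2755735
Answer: a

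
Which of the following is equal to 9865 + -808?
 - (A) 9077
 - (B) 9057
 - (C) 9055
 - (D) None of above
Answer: B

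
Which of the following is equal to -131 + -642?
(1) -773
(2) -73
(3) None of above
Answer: 1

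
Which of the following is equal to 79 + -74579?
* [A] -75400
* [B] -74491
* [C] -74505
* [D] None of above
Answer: D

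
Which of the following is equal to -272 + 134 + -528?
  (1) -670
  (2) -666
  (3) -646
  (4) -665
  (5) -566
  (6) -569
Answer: 2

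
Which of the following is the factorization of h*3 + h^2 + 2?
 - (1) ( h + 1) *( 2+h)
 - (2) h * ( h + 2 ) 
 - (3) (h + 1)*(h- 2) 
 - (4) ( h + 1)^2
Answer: 1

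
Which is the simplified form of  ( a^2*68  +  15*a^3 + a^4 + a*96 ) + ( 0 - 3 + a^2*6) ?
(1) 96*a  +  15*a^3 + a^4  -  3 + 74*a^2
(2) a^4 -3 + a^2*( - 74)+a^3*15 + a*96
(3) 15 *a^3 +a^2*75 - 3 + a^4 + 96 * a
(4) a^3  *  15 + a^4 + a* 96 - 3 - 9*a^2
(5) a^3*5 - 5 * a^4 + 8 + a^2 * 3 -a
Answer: 1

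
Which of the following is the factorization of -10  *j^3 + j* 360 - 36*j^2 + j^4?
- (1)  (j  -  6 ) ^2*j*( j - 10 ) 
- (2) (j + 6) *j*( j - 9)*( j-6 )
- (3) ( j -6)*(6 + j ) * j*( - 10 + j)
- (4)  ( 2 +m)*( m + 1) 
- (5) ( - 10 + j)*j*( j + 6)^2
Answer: 3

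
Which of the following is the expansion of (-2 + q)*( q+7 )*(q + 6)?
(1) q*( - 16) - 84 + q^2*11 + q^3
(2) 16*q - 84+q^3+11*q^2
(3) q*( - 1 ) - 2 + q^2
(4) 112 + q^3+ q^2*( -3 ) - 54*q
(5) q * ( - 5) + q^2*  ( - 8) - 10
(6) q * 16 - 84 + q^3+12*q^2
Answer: 2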